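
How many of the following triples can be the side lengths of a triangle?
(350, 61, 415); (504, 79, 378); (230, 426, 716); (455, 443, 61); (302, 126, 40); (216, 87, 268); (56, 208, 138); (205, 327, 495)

(61,350,415): 61+350 ≤ 415 → not valid
(79,378,504): 79+378 ≤ 504 → not valid
(230,426,716): 230+426 ≤ 716 → not valid
(61,443,455): 61+443 > 455 → valid
(40,126,302): 40+126 ≤ 302 → not valid
(87,216,268): 87+216 > 268 → valid
(56,138,208): 56+138 ≤ 208 → not valid
(205,327,495): 205+327 > 495 → valid
3 of the 8 triples form a triangle.

3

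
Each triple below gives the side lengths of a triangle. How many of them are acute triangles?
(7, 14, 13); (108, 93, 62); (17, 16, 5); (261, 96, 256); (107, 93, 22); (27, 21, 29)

(7,14,13): 7²+13² = 218 > 196 = 14² → acute
(108,93,62): 62²+93² = 12493 > 11664 = 108² → acute
(17,16,5): 5²+16² = 281 < 289 = 17² → obtuse
(261,96,256): 96²+256² = 74752 > 68121 = 261² → acute
(107,93,22): 22²+93² = 9133 < 11449 = 107² → obtuse
(27,21,29): 21²+27² = 1170 > 841 = 29² → acute
4 of the 6 are acute.

4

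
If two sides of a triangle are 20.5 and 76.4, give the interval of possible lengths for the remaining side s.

55.9 < s < 96.9

By the triangle inequality, s must be less than 20.5 + 76.4 = 96.9 and greater than |20.5 − 76.4| = 55.9.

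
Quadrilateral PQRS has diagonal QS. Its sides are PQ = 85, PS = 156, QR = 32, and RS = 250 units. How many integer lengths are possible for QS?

From triangle PQS: 71 < QS < 241.
From triangle RQS: 218 < QS < 282.
Intersection: 218 < QS < 241, so integers 219 through 240: 22 values.

22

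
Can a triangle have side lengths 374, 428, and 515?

The longest side is 515, and the other two sum to 802.
Since 802 > 515, the triangle inequality holds.

Yes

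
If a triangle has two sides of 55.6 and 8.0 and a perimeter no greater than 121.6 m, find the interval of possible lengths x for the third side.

Triangle inequality alone gives 47.6 < x < 63.6.
The perimeter condition gives x ≤ 121.6 − 55.6 − 8.0 = 58.0.
Intersecting the two: 47.6 < x ≤ 58.0.

47.6 < x ≤ 58.0 m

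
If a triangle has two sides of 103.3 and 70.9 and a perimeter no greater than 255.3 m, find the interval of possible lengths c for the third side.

Triangle inequality alone gives 32.4 < c < 174.2.
The perimeter condition gives c ≤ 255.3 − 103.3 − 70.9 = 81.1.
Intersecting the two: 32.4 < c ≤ 81.1.

32.4 < c ≤ 81.1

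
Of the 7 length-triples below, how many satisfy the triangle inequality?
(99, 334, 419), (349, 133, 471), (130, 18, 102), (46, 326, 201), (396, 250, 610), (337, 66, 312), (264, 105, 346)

5

(99,334,419): 99+334 > 419 → valid
(133,349,471): 133+349 > 471 → valid
(18,102,130): 18+102 ≤ 130 → not valid
(46,201,326): 46+201 ≤ 326 → not valid
(250,396,610): 250+396 > 610 → valid
(66,312,337): 66+312 > 337 → valid
(105,264,346): 105+264 > 346 → valid
5 of the 7 triples form a triangle.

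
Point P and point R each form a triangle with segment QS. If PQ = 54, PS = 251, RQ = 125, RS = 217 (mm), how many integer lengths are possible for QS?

107

From triangle PQS: 197 < QS < 305.
From triangle RQS: 92 < QS < 342.
Intersection: 197 < QS < 305, so integers 198 through 304: 107 values.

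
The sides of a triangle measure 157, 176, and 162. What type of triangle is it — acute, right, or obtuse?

acute

Compare the square of the longest side to the sum of squares of the other two: 157² + 162² = 50893 > 30976 = 176².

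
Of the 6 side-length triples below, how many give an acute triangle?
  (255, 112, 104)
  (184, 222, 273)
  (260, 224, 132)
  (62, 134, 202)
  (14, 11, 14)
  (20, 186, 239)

2

(255,112,104): 104+112 ≤ 255, not a triangle
(184,222,273): 184²+222² = 83140 > 74529 = 273² → acute
(260,224,132): 132²+224² = 67600 = 260² → right
(62,134,202): 62+134 ≤ 202, not a triangle
(14,11,14): 11²+14² = 317 > 196 = 14² → acute
(20,186,239): 20+186 ≤ 239, not a triangle
2 of the 6 are acute.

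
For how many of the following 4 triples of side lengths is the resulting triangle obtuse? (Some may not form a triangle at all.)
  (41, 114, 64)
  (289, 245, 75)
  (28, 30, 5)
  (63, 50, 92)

3

(41,114,64): 41+64 ≤ 114, not a triangle
(289,245,75): 75²+245² = 65650 < 83521 = 289² → obtuse
(28,30,5): 5²+28² = 809 < 900 = 30² → obtuse
(63,50,92): 50²+63² = 6469 < 8464 = 92² → obtuse
3 of the 4 are obtuse.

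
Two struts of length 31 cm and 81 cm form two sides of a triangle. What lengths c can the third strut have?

50 < c < 112

By the triangle inequality, c must be less than 31 + 81 = 112 and greater than |31 − 81| = 50.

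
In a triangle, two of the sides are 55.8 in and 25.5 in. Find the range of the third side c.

30.3 < c < 81.3 (in)

By the triangle inequality, c must be less than 55.8 + 25.5 = 81.3 and greater than |55.8 − 25.5| = 30.3.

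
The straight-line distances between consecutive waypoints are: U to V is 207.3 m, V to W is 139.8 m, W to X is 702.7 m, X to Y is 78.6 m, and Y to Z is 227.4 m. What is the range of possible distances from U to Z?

The maximum is all hops collinear in one direction: 207.3 + 139.8 + 702.7 + 78.6 + 227.4 = 1355.8.
The longest hop is 702.7; the others sum to 653.1. Folding the others back against it leaves at least 702.7 − 653.1 = 49.6.

49.6 ≤ UZ ≤ 1355.8 m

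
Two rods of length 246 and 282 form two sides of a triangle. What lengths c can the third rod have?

36 < c < 528

By the triangle inequality, c must be less than 246 + 282 = 528 and greater than |246 − 282| = 36.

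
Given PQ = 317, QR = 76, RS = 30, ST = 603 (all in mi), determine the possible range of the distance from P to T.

The maximum is all hops collinear in one direction: 317 + 76 + 30 + 603 = 1026.
The longest hop is 603; the others sum to 423. Folding the others back against it leaves at least 603 − 423 = 180.

180 ≤ PT ≤ 1026 mi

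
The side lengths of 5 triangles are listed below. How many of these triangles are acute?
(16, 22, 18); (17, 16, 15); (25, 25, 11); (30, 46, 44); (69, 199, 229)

(16,22,18): 16²+18² = 580 > 484 = 22² → acute
(17,16,15): 15²+16² = 481 > 289 = 17² → acute
(25,25,11): 11²+25² = 746 > 625 = 25² → acute
(30,46,44): 30²+44² = 2836 > 2116 = 46² → acute
(69,199,229): 69²+199² = 44362 < 52441 = 229² → obtuse
4 of the 5 are acute.

4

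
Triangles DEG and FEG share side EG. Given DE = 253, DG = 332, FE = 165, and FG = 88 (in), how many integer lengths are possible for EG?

From triangle DEG: 79 < EG < 585.
From triangle FEG: 77 < EG < 253.
Intersection: 79 < EG < 253, so integers 80 through 252: 173 values.

173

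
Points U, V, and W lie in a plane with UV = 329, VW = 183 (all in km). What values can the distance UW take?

By the triangle inequality, |329 − 183| ≤ UW ≤ 329 + 183.

146 ≤ UW ≤ 512 km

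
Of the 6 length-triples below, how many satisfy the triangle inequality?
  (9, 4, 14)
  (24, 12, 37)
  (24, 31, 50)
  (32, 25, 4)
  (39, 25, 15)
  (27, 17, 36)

3

(4,9,14): 4+9 ≤ 14 → not valid
(12,24,37): 12+24 ≤ 37 → not valid
(24,31,50): 24+31 > 50 → valid
(4,25,32): 4+25 ≤ 32 → not valid
(15,25,39): 15+25 > 39 → valid
(17,27,36): 17+27 > 36 → valid
3 of the 6 triples form a triangle.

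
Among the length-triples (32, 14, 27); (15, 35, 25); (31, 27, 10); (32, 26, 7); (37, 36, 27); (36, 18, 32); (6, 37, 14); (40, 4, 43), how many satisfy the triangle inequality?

7

(14,27,32): 14+27 > 32 → valid
(15,25,35): 15+25 > 35 → valid
(10,27,31): 10+27 > 31 → valid
(7,26,32): 7+26 > 32 → valid
(27,36,37): 27+36 > 37 → valid
(18,32,36): 18+32 > 36 → valid
(6,14,37): 6+14 ≤ 37 → not valid
(4,40,43): 4+40 > 43 → valid
7 of the 8 triples form a triangle.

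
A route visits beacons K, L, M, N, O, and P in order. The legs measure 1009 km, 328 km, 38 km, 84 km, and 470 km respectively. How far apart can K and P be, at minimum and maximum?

89 ≤ KP ≤ 1929 km

The maximum is all hops collinear in one direction: 1009 + 328 + 38 + 84 + 470 = 1929.
The longest hop is 1009; the others sum to 920. Folding the others back against it leaves at least 1009 − 920 = 89.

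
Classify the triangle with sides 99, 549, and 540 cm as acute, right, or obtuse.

right

Compare the square of the longest side to the sum of squares of the other two: 99² + 540² = 301401 = 549².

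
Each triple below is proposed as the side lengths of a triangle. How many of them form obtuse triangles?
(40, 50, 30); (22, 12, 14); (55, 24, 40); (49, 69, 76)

2

(40,50,30): 30²+40² = 2500 = 50² → right
(22,12,14): 12²+14² = 340 < 484 = 22² → obtuse
(55,24,40): 24²+40² = 2176 < 3025 = 55² → obtuse
(49,69,76): 49²+69² = 7162 > 5776 = 76² → acute
2 of the 4 are obtuse.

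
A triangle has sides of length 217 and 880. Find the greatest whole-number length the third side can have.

The third side must be strictly less than 217 + 880 = 1097.
The largest integer below 1097 is 1096.

1096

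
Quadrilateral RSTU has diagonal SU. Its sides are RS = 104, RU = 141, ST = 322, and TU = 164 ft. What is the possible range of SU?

158 < SU < 245

From triangle RSU: |104 − 141| < SU < 104 + 141, i.e. 37 < SU < 245.
From triangle TSU: 158 < SU < 486.
Both must hold, so SU lies in the intersection.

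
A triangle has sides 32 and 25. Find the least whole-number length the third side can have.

The third side must be strictly greater than |32 − 25| = 7.
The smallest integer above 7 is 8.

8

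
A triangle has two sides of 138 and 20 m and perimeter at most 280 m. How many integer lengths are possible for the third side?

Triangle inequality: 118 < x < 158. Perimeter ≤ 280 gives x ≤ 280 − 138 − 20 = 122.
So 118 < x ≤ 122; integers 119 through 122: 4 values.

4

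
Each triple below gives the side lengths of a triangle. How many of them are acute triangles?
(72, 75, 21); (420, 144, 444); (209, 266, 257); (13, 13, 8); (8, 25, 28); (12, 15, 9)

2

(72,75,21): 21²+72² = 5625 = 75² → right
(420,144,444): 144²+420² = 197136 = 444² → right
(209,266,257): 209²+257² = 109730 > 70756 = 266² → acute
(13,13,8): 8²+13² = 233 > 169 = 13² → acute
(8,25,28): 8²+25² = 689 < 784 = 28² → obtuse
(12,15,9): 9²+12² = 225 = 15² → right
2 of the 6 are acute.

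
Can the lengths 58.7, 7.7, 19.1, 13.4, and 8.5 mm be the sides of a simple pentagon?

For a pentagon, each side must be shorter than the sum of the others.
Here the longest side is 58.7, but the remaining 4 sides sum to only 48.7.

No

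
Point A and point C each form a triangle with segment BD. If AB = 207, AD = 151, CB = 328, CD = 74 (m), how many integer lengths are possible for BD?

103

From triangle ABD: 56 < BD < 358.
From triangle CBD: 254 < BD < 402.
Intersection: 254 < BD < 358, so integers 255 through 357: 103 values.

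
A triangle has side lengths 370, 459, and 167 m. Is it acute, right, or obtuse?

Compare the square of the longest side to the sum of squares of the other two: 167² + 370² = 164789 < 210681 = 459².

obtuse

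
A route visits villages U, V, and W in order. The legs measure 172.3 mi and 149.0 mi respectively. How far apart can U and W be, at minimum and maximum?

By the triangle inequality, |172.3 − 149.0| ≤ UW ≤ 172.3 + 149.0.

23.3 ≤ UW ≤ 321.3 mi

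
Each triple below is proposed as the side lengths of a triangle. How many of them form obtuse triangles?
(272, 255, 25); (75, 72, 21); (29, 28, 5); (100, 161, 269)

(272,255,25): 25²+255² = 65650 < 73984 = 272² → obtuse
(75,72,21): 21²+72² = 5625 = 75² → right
(29,28,5): 5²+28² = 809 < 841 = 29² → obtuse
(100,161,269): 100+161 ≤ 269, not a triangle
2 of the 4 are obtuse.

2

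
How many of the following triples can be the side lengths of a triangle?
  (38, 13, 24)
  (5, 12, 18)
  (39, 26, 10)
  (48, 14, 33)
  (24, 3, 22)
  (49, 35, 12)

(13,24,38): 13+24 ≤ 38 → not valid
(5,12,18): 5+12 ≤ 18 → not valid
(10,26,39): 10+26 ≤ 39 → not valid
(14,33,48): 14+33 ≤ 48 → not valid
(3,22,24): 3+22 > 24 → valid
(12,35,49): 12+35 ≤ 49 → not valid
1 of the 6 triples forms a triangle.

1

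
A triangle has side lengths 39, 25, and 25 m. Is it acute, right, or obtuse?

Compare the square of the longest side to the sum of squares of the other two: 25² + 25² = 1250 < 1521 = 39².

obtuse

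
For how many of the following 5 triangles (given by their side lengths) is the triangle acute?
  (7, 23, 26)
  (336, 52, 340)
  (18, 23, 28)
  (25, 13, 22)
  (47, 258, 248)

(7,23,26): 7²+23² = 578 < 676 = 26² → obtuse
(336,52,340): 52²+336² = 115600 = 340² → right
(18,23,28): 18²+23² = 853 > 784 = 28² → acute
(25,13,22): 13²+22² = 653 > 625 = 25² → acute
(47,258,248): 47²+248² = 63713 < 66564 = 258² → obtuse
2 of the 5 are acute.

2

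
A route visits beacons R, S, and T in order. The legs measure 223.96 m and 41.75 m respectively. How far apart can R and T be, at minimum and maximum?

182.21 ≤ RT ≤ 265.71 m

By the triangle inequality, |223.96 − 41.75| ≤ RT ≤ 223.96 + 41.75.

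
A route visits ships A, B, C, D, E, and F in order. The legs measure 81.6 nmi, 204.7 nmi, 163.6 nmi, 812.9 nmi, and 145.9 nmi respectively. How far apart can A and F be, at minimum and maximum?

The maximum is all hops collinear in one direction: 81.6 + 204.7 + 163.6 + 812.9 + 145.9 = 1408.7.
The longest hop is 812.9; the others sum to 595.8. Folding the others back against it leaves at least 812.9 − 595.8 = 217.1.

217.1 ≤ AF ≤ 1408.7 nmi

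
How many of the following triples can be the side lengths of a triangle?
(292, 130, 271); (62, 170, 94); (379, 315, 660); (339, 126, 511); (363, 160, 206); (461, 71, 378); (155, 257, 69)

(130,271,292): 130+271 > 292 → valid
(62,94,170): 62+94 ≤ 170 → not valid
(315,379,660): 315+379 > 660 → valid
(126,339,511): 126+339 ≤ 511 → not valid
(160,206,363): 160+206 > 363 → valid
(71,378,461): 71+378 ≤ 461 → not valid
(69,155,257): 69+155 ≤ 257 → not valid
3 of the 7 triples form a triangle.

3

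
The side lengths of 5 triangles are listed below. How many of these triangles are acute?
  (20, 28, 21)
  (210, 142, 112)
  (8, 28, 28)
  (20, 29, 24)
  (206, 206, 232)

(20,28,21): 20²+21² = 841 > 784 = 28² → acute
(210,142,112): 112²+142² = 32708 < 44100 = 210² → obtuse
(8,28,28): 8²+28² = 848 > 784 = 28² → acute
(20,29,24): 20²+24² = 976 > 841 = 29² → acute
(206,206,232): 206²+206² = 84872 > 53824 = 232² → acute
4 of the 5 are acute.

4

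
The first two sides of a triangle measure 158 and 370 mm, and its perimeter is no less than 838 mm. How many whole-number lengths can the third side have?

218

Triangle inequality: 212 < x < 528. Perimeter ≥ 838 gives x ≥ 838 − 158 − 370 = 310.
So 310 ≤ x < 528; integers 310 through 527: 218 values.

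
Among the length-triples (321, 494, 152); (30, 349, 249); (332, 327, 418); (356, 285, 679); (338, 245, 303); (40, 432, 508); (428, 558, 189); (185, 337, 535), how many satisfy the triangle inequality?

3

(152,321,494): 152+321 ≤ 494 → not valid
(30,249,349): 30+249 ≤ 349 → not valid
(327,332,418): 327+332 > 418 → valid
(285,356,679): 285+356 ≤ 679 → not valid
(245,303,338): 245+303 > 338 → valid
(40,432,508): 40+432 ≤ 508 → not valid
(189,428,558): 189+428 > 558 → valid
(185,337,535): 185+337 ≤ 535 → not valid
3 of the 8 triples form a triangle.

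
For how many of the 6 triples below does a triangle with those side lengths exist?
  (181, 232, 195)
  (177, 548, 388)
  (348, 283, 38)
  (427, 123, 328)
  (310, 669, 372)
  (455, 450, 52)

(181,195,232): 181+195 > 232 → valid
(177,388,548): 177+388 > 548 → valid
(38,283,348): 38+283 ≤ 348 → not valid
(123,328,427): 123+328 > 427 → valid
(310,372,669): 310+372 > 669 → valid
(52,450,455): 52+450 > 455 → valid
5 of the 6 triples form a triangle.

5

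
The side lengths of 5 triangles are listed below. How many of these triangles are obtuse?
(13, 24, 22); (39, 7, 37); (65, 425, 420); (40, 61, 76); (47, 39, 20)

3

(13,24,22): 13²+22² = 653 > 576 = 24² → acute
(39,7,37): 7²+37² = 1418 < 1521 = 39² → obtuse
(65,425,420): 65²+420² = 180625 = 425² → right
(40,61,76): 40²+61² = 5321 < 5776 = 76² → obtuse
(47,39,20): 20²+39² = 1921 < 2209 = 47² → obtuse
3 of the 5 are obtuse.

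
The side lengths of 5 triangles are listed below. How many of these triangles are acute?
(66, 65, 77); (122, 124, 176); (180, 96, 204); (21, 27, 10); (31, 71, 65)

(66,65,77): 65²+66² = 8581 > 5929 = 77² → acute
(122,124,176): 122²+124² = 30260 < 30976 = 176² → obtuse
(180,96,204): 96²+180² = 41616 = 204² → right
(21,27,10): 10²+21² = 541 < 729 = 27² → obtuse
(31,71,65): 31²+65² = 5186 > 5041 = 71² → acute
2 of the 5 are acute.

2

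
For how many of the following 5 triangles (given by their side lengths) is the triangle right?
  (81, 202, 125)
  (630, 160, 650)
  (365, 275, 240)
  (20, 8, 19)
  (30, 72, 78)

(81,202,125): 81²+125² = 22186 < 40804 = 202² → obtuse
(630,160,650): 160²+630² = 422500 = 650² → right
(365,275,240): 240²+275² = 133225 = 365² → right
(20,8,19): 8²+19² = 425 > 400 = 20² → acute
(30,72,78): 30²+72² = 6084 = 78² → right
3 of the 5 are right.

3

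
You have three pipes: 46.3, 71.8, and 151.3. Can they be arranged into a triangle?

No

The longest side is 151.3, but the other two sum to only 118.1.
118.1 < 151.3, so the triangle inequality fails.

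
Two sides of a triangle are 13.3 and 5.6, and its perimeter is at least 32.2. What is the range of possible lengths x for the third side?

Triangle inequality alone gives 7.7 < x < 18.9.
The perimeter condition gives x ≥ 32.2 − 13.3 − 5.6 = 13.3.
Intersecting the two: 13.3 ≤ x < 18.9.

13.3 ≤ x < 18.9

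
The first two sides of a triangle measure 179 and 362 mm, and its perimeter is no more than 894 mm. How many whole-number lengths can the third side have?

170

Triangle inequality: 183 < x < 541. Perimeter ≤ 894 gives x ≤ 894 − 179 − 362 = 353.
So 183 < x ≤ 353; integers 184 through 353: 170 values.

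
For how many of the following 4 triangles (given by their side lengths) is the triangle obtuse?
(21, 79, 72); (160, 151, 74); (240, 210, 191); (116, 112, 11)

(21,79,72): 21²+72² = 5625 < 6241 = 79² → obtuse
(160,151,74): 74²+151² = 28277 > 25600 = 160² → acute
(240,210,191): 191²+210² = 80581 > 57600 = 240² → acute
(116,112,11): 11²+112² = 12665 < 13456 = 116² → obtuse
2 of the 4 are obtuse.

2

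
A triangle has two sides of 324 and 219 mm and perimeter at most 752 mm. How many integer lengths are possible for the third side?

104

Triangle inequality: 105 < x < 543. Perimeter ≤ 752 gives x ≤ 752 − 324 − 219 = 209.
So 105 < x ≤ 209; integers 106 through 209: 104 values.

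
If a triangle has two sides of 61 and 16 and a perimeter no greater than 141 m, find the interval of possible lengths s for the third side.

45 < s ≤ 64

Triangle inequality alone gives 45 < s < 77.
The perimeter condition gives s ≤ 141 − 61 − 16 = 64.
Intersecting the two: 45 < s ≤ 64.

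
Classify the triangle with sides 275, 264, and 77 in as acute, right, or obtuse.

right

Compare the square of the longest side to the sum of squares of the other two: 77² + 264² = 75625 = 275².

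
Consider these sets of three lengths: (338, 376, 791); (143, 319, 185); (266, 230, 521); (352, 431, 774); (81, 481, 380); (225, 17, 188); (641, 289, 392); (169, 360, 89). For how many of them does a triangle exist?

3

(338,376,791): 338+376 ≤ 791 → not valid
(143,185,319): 143+185 > 319 → valid
(230,266,521): 230+266 ≤ 521 → not valid
(352,431,774): 352+431 > 774 → valid
(81,380,481): 81+380 ≤ 481 → not valid
(17,188,225): 17+188 ≤ 225 → not valid
(289,392,641): 289+392 > 641 → valid
(89,169,360): 89+169 ≤ 360 → not valid
3 of the 8 triples form a triangle.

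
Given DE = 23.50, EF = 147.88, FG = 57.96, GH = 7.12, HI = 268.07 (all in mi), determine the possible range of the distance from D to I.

The maximum is all hops collinear in one direction: 23.50 + 147.88 + 57.96 + 7.12 + 268.07 = 504.53.
The longest hop is 268.07; the others sum to 236.46. Folding the others back against it leaves at least 268.07 − 236.46 = 31.61.

31.61 ≤ DI ≤ 504.53 mi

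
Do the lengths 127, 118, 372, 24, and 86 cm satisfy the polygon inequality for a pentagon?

For a pentagon, each side must be shorter than the sum of the others.
Here the longest side is 372, but the remaining 4 sides sum to only 355.

No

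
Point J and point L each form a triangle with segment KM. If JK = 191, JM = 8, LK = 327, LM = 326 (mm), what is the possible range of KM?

183 < KM < 199

From triangle JKM: |191 − 8| < KM < 191 + 8, i.e. 183 < KM < 199.
From triangle LKM: 1 < KM < 653.
Both must hold, so KM lies in the intersection.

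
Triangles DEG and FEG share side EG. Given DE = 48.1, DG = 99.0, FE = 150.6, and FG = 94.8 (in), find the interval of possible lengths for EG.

From triangle DEG: |48.1 − 99.0| < EG < 48.1 + 99.0, i.e. 50.9 < EG < 147.1.
From triangle FEG: 55.8 < EG < 245.4.
Both must hold, so EG lies in the intersection.

55.8 < EG < 147.1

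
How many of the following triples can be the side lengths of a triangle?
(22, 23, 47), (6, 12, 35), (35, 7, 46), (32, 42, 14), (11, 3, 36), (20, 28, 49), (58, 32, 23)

(22,23,47): 22+23 ≤ 47 → not valid
(6,12,35): 6+12 ≤ 35 → not valid
(7,35,46): 7+35 ≤ 46 → not valid
(14,32,42): 14+32 > 42 → valid
(3,11,36): 3+11 ≤ 36 → not valid
(20,28,49): 20+28 ≤ 49 → not valid
(23,32,58): 23+32 ≤ 58 → not valid
1 of the 7 triples forms a triangle.

1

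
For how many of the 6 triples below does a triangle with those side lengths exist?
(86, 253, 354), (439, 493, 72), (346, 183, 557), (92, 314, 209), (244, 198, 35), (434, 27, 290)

1

(86,253,354): 86+253 ≤ 354 → not valid
(72,439,493): 72+439 > 493 → valid
(183,346,557): 183+346 ≤ 557 → not valid
(92,209,314): 92+209 ≤ 314 → not valid
(35,198,244): 35+198 ≤ 244 → not valid
(27,290,434): 27+290 ≤ 434 → not valid
1 of the 6 triples forms a triangle.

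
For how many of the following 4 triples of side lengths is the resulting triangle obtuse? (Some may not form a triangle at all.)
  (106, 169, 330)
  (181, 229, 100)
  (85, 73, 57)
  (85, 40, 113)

(106,169,330): 106+169 ≤ 330, not a triangle
(181,229,100): 100²+181² = 42761 < 52441 = 229² → obtuse
(85,73,57): 57²+73² = 8578 > 7225 = 85² → acute
(85,40,113): 40²+85² = 8825 < 12769 = 113² → obtuse
2 of the 4 are obtuse.

2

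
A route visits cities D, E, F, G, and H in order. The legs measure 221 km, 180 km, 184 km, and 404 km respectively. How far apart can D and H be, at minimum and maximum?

The maximum is all hops collinear in one direction: 221 + 180 + 184 + 404 = 989.
The longest hop is 404; the others sum to 585. Since 404 ≤ 585, the path can fold back on itself completely, so the minimum distance is 0.

0 ≤ DH ≤ 989 km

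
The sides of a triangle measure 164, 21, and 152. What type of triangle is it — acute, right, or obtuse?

obtuse

Compare the square of the longest side to the sum of squares of the other two: 21² + 152² = 23545 < 26896 = 164².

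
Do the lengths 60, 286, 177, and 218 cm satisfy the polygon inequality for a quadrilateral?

Yes

A quadrilateral exists iff every side is shorter than the sum of the others — equivalently, the longest side is less than the sum of the rest.
Longest side 286 < 455 (sum of the remaining 3), so yes.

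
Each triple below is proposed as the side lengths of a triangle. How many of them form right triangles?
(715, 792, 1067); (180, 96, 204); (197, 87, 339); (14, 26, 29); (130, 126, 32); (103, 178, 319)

(715,792,1067): 715²+792² = 1138489 = 1067² → right
(180,96,204): 96²+180² = 41616 = 204² → right
(197,87,339): 87+197 ≤ 339, not a triangle
(14,26,29): 14²+26² = 872 > 841 = 29² → acute
(130,126,32): 32²+126² = 16900 = 130² → right
(103,178,319): 103+178 ≤ 319, not a triangle
3 of the 6 are right.

3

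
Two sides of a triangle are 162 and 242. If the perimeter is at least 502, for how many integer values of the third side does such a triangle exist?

306

Triangle inequality: 80 < x < 404. Perimeter ≥ 502 gives x ≥ 502 − 162 − 242 = 98.
So 98 ≤ x < 404; integers 98 through 403: 306 values.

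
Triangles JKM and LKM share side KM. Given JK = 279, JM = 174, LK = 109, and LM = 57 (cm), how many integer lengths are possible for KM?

60

From triangle JKM: 105 < KM < 453.
From triangle LKM: 52 < KM < 166.
Intersection: 105 < KM < 166, so integers 106 through 165: 60 values.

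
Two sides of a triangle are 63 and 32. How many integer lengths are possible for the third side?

63

The third side lies in the open interval (31, 95).
Integers from 32 to 94 inclusive: 94 − 32 + 1 = 63.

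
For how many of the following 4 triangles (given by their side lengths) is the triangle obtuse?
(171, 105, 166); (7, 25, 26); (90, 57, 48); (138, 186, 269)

(171,105,166): 105²+166² = 38581 > 29241 = 171² → acute
(7,25,26): 7²+25² = 674 < 676 = 26² → obtuse
(90,57,48): 48²+57² = 5553 < 8100 = 90² → obtuse
(138,186,269): 138²+186² = 53640 < 72361 = 269² → obtuse
3 of the 4 are obtuse.

3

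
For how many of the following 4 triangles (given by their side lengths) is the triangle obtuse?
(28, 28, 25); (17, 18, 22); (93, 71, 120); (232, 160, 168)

1

(28,28,25): 25²+28² = 1409 > 784 = 28² → acute
(17,18,22): 17²+18² = 613 > 484 = 22² → acute
(93,71,120): 71²+93² = 13690 < 14400 = 120² → obtuse
(232,160,168): 160²+168² = 53824 = 232² → right
1 of the 4 is obtuse.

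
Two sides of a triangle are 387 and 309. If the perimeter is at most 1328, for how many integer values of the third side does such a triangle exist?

Triangle inequality: 78 < x < 696. Perimeter ≤ 1328 gives x ≤ 1328 − 387 − 309 = 632.
So 78 < x ≤ 632; integers 79 through 632: 554 values.

554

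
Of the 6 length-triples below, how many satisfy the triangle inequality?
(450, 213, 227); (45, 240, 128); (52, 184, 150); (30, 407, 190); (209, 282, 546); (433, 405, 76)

(213,227,450): 213+227 ≤ 450 → not valid
(45,128,240): 45+128 ≤ 240 → not valid
(52,150,184): 52+150 > 184 → valid
(30,190,407): 30+190 ≤ 407 → not valid
(209,282,546): 209+282 ≤ 546 → not valid
(76,405,433): 76+405 > 433 → valid
2 of the 6 triples form a triangle.

2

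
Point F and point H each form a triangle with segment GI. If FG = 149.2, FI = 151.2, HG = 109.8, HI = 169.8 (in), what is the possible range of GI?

From triangle FGI: |149.2 − 151.2| < GI < 149.2 + 151.2, i.e. 2.0 < GI < 300.4.
From triangle HGI: 60.0 < GI < 279.6.
Both must hold, so GI lies in the intersection.

60.0 < GI < 279.6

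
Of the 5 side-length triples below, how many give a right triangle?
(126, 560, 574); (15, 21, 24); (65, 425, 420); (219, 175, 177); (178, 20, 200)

(126,560,574): 126²+560² = 329476 = 574² → right
(15,21,24): 15²+21² = 666 > 576 = 24² → acute
(65,425,420): 65²+420² = 180625 = 425² → right
(219,175,177): 175²+177² = 61954 > 47961 = 219² → acute
(178,20,200): 20+178 ≤ 200, not a triangle
2 of the 5 are right.

2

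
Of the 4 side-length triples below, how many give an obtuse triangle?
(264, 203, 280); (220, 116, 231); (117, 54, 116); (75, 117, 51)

(264,203,280): 203²+264² = 110905 > 78400 = 280² → acute
(220,116,231): 116²+220² = 61856 > 53361 = 231² → acute
(117,54,116): 54²+116² = 16372 > 13689 = 117² → acute
(75,117,51): 51²+75² = 8226 < 13689 = 117² → obtuse
1 of the 4 is obtuse.

1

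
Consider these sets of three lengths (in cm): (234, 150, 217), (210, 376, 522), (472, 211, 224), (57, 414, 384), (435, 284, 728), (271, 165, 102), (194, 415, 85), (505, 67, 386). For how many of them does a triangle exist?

(150,217,234): 150+217 > 234 → valid
(210,376,522): 210+376 > 522 → valid
(211,224,472): 211+224 ≤ 472 → not valid
(57,384,414): 57+384 > 414 → valid
(284,435,728): 284+435 ≤ 728 → not valid
(102,165,271): 102+165 ≤ 271 → not valid
(85,194,415): 85+194 ≤ 415 → not valid
(67,386,505): 67+386 ≤ 505 → not valid
3 of the 8 triples form a triangle.

3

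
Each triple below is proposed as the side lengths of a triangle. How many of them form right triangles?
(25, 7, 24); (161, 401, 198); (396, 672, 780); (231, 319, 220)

(25,7,24): 7²+24² = 625 = 25² → right
(161,401,198): 161+198 ≤ 401, not a triangle
(396,672,780): 396²+672² = 608400 = 780² → right
(231,319,220): 220²+231² = 101761 = 319² → right
3 of the 4 are right.

3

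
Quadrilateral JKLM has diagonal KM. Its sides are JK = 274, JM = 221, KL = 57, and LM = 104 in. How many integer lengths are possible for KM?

From triangle JKM: 53 < KM < 495.
From triangle LKM: 47 < KM < 161.
Intersection: 53 < KM < 161, so integers 54 through 160: 107 values.

107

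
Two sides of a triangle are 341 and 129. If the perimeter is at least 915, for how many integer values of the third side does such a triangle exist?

Triangle inequality: 212 < x < 470. Perimeter ≥ 915 gives x ≥ 915 − 341 − 129 = 445.
So 445 ≤ x < 470; integers 445 through 469: 25 values.

25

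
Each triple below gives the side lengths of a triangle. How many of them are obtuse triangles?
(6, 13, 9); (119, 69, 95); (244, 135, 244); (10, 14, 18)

3

(6,13,9): 6²+9² = 117 < 169 = 13² → obtuse
(119,69,95): 69²+95² = 13786 < 14161 = 119² → obtuse
(244,135,244): 135²+244² = 77761 > 59536 = 244² → acute
(10,14,18): 10²+14² = 296 < 324 = 18² → obtuse
3 of the 4 are obtuse.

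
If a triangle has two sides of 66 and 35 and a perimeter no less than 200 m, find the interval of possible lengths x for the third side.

Triangle inequality alone gives 31 < x < 101.
The perimeter condition gives x ≥ 200 − 66 − 35 = 99.
Intersecting the two: 99 ≤ x < 101.

99 ≤ x < 101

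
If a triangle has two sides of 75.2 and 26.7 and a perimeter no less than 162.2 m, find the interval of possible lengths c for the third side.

Triangle inequality alone gives 48.5 < c < 101.9.
The perimeter condition gives c ≥ 162.2 − 75.2 − 26.7 = 60.3.
Intersecting the two: 60.3 ≤ c < 101.9.

60.3 ≤ c < 101.9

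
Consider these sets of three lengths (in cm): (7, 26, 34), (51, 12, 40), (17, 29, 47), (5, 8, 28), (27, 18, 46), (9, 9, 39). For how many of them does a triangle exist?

(7,26,34): 7+26 ≤ 34 → not valid
(12,40,51): 12+40 > 51 → valid
(17,29,47): 17+29 ≤ 47 → not valid
(5,8,28): 5+8 ≤ 28 → not valid
(18,27,46): 18+27 ≤ 46 → not valid
(9,9,39): 9+9 ≤ 39 → not valid
1 of the 6 triples forms a triangle.

1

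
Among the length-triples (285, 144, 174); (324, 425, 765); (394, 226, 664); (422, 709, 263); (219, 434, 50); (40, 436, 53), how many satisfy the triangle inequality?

(144,174,285): 144+174 > 285 → valid
(324,425,765): 324+425 ≤ 765 → not valid
(226,394,664): 226+394 ≤ 664 → not valid
(263,422,709): 263+422 ≤ 709 → not valid
(50,219,434): 50+219 ≤ 434 → not valid
(40,53,436): 40+53 ≤ 436 → not valid
1 of the 6 triples forms a triangle.

1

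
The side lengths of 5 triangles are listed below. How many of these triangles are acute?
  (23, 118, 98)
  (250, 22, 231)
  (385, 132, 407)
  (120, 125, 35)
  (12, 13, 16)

1

(23,118,98): 23²+98² = 10133 < 13924 = 118² → obtuse
(250,22,231): 22²+231² = 53845 < 62500 = 250² → obtuse
(385,132,407): 132²+385² = 165649 = 407² → right
(120,125,35): 35²+120² = 15625 = 125² → right
(12,13,16): 12²+13² = 313 > 256 = 16² → acute
1 of the 5 is acute.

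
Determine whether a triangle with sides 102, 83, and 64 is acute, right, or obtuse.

Compare the square of the longest side to the sum of squares of the other two: 64² + 83² = 10985 > 10404 = 102².

acute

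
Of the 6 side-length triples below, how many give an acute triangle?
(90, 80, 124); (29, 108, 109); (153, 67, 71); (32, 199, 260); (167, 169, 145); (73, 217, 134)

(90,80,124): 80²+90² = 14500 < 15376 = 124² → obtuse
(29,108,109): 29²+108² = 12505 > 11881 = 109² → acute
(153,67,71): 67+71 ≤ 153, not a triangle
(32,199,260): 32+199 ≤ 260, not a triangle
(167,169,145): 145²+167² = 48914 > 28561 = 169² → acute
(73,217,134): 73+134 ≤ 217, not a triangle
2 of the 6 are acute.

2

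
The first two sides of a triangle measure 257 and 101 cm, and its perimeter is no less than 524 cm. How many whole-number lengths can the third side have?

Triangle inequality: 156 < x < 358. Perimeter ≥ 524 gives x ≥ 524 − 257 − 101 = 166.
So 166 ≤ x < 358; integers 166 through 357: 192 values.

192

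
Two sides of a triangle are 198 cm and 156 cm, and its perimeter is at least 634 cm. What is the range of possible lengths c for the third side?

Triangle inequality alone gives 42 < c < 354.
The perimeter condition gives c ≥ 634 − 198 − 156 = 280.
Intersecting the two: 280 ≤ c < 354.

280 ≤ c < 354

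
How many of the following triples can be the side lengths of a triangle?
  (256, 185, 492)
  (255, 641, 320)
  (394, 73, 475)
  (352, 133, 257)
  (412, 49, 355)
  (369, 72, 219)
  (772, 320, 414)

(185,256,492): 185+256 ≤ 492 → not valid
(255,320,641): 255+320 ≤ 641 → not valid
(73,394,475): 73+394 ≤ 475 → not valid
(133,257,352): 133+257 > 352 → valid
(49,355,412): 49+355 ≤ 412 → not valid
(72,219,369): 72+219 ≤ 369 → not valid
(320,414,772): 320+414 ≤ 772 → not valid
1 of the 7 triples forms a triangle.

1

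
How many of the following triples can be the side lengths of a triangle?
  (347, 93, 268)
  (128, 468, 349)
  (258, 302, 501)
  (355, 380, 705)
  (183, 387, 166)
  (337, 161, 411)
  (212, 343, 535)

6

(93,268,347): 93+268 > 347 → valid
(128,349,468): 128+349 > 468 → valid
(258,302,501): 258+302 > 501 → valid
(355,380,705): 355+380 > 705 → valid
(166,183,387): 166+183 ≤ 387 → not valid
(161,337,411): 161+337 > 411 → valid
(212,343,535): 212+343 > 535 → valid
6 of the 7 triples form a triangle.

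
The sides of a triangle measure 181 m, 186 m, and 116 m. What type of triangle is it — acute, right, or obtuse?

Compare the square of the longest side to the sum of squares of the other two: 116² + 181² = 46217 > 34596 = 186².

acute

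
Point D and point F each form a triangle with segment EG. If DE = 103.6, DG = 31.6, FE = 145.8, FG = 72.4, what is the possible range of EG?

From triangle DEG: |103.6 − 31.6| < EG < 103.6 + 31.6, i.e. 72.0 < EG < 135.2.
From triangle FEG: 73.4 < EG < 218.2.
Both must hold, so EG lies in the intersection.

73.4 < EG < 135.2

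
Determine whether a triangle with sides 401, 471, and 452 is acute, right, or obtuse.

acute

Compare the square of the longest side to the sum of squares of the other two: 401² + 452² = 365105 > 221841 = 471².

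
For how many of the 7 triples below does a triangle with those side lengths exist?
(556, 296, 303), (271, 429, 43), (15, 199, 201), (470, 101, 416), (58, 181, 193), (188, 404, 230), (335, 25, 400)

5

(296,303,556): 296+303 > 556 → valid
(43,271,429): 43+271 ≤ 429 → not valid
(15,199,201): 15+199 > 201 → valid
(101,416,470): 101+416 > 470 → valid
(58,181,193): 58+181 > 193 → valid
(188,230,404): 188+230 > 404 → valid
(25,335,400): 25+335 ≤ 400 → not valid
5 of the 7 triples form a triangle.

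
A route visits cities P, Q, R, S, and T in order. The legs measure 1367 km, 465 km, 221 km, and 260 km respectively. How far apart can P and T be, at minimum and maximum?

421 ≤ PT ≤ 2313 km

The maximum is all hops collinear in one direction: 1367 + 465 + 221 + 260 = 2313.
The longest hop is 1367; the others sum to 946. Folding the others back against it leaves at least 1367 − 946 = 421.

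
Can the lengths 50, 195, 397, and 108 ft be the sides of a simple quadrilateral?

For a quadrilateral, each side must be shorter than the sum of the others.
Here the longest side is 397, but the remaining 3 sides sum to only 353.

No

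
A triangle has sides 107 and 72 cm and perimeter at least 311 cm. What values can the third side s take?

132 ≤ s < 179

Triangle inequality alone gives 35 < s < 179.
The perimeter condition gives s ≥ 311 − 107 − 72 = 132.
Intersecting the two: 132 ≤ s < 179.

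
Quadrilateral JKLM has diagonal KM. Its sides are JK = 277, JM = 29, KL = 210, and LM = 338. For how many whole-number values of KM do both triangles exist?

From triangle JKM: 248 < KM < 306.
From triangle LKM: 128 < KM < 548.
Intersection: 248 < KM < 306, so integers 249 through 305: 57 values.

57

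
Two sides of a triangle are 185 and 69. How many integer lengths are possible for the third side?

137

The third side lies in the open interval (116, 254).
Integers from 117 to 253 inclusive: 253 − 117 + 1 = 137.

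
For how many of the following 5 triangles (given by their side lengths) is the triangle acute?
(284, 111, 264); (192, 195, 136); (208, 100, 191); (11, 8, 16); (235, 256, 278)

(284,111,264): 111²+264² = 82017 > 80656 = 284² → acute
(192,195,136): 136²+192² = 55360 > 38025 = 195² → acute
(208,100,191): 100²+191² = 46481 > 43264 = 208² → acute
(11,8,16): 8²+11² = 185 < 256 = 16² → obtuse
(235,256,278): 235²+256² = 120761 > 77284 = 278² → acute
4 of the 5 are acute.

4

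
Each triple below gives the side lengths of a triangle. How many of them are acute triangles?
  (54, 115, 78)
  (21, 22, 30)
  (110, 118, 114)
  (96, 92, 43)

3

(54,115,78): 54²+78² = 9000 < 13225 = 115² → obtuse
(21,22,30): 21²+22² = 925 > 900 = 30² → acute
(110,118,114): 110²+114² = 25096 > 13924 = 118² → acute
(96,92,43): 43²+92² = 10313 > 9216 = 96² → acute
3 of the 4 are acute.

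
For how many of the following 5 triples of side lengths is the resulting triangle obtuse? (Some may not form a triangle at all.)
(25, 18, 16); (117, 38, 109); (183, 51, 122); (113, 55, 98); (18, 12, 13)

4

(25,18,16): 16²+18² = 580 < 625 = 25² → obtuse
(117,38,109): 38²+109² = 13325 < 13689 = 117² → obtuse
(183,51,122): 51+122 ≤ 183, not a triangle
(113,55,98): 55²+98² = 12629 < 12769 = 113² → obtuse
(18,12,13): 12²+13² = 313 < 324 = 18² → obtuse
4 of the 5 are obtuse.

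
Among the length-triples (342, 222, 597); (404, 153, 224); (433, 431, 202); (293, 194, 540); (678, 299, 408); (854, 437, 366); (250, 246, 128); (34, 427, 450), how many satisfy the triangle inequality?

4

(222,342,597): 222+342 ≤ 597 → not valid
(153,224,404): 153+224 ≤ 404 → not valid
(202,431,433): 202+431 > 433 → valid
(194,293,540): 194+293 ≤ 540 → not valid
(299,408,678): 299+408 > 678 → valid
(366,437,854): 366+437 ≤ 854 → not valid
(128,246,250): 128+246 > 250 → valid
(34,427,450): 34+427 > 450 → valid
4 of the 8 triples form a triangle.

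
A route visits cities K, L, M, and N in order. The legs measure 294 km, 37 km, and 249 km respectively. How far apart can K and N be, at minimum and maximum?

The maximum is all hops collinear in one direction: 294 + 37 + 249 = 580.
The longest hop is 294; the others sum to 286. Folding the others back against it leaves at least 294 − 286 = 8.

8 ≤ KN ≤ 580 km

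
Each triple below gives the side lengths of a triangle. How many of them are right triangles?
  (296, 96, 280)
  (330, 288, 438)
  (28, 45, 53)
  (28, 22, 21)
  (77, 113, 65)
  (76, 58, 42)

(296,96,280): 96²+280² = 87616 = 296² → right
(330,288,438): 288²+330² = 191844 = 438² → right
(28,45,53): 28²+45² = 2809 = 53² → right
(28,22,21): 21²+22² = 925 > 784 = 28² → acute
(77,113,65): 65²+77² = 10154 < 12769 = 113² → obtuse
(76,58,42): 42²+58² = 5128 < 5776 = 76² → obtuse
3 of the 6 are right.

3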